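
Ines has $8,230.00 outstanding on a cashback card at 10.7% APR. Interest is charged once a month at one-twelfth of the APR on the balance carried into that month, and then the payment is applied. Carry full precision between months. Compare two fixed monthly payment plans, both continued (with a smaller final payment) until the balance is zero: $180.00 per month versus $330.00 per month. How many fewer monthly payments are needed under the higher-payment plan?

30 fewer payments

Monthly rate r = 10.7%/12 = 0.891667% = 0.00891667.
At $180.00/mo: n = ⌈−ln(1 − rB₀/P)/ln(1+r)⌉ = 59 payments (last $179.46); total interest = total paid − $8,230.00 = $2,389.46.
At $330.00/mo: 29 payments (last $110.08); total interest $1,120.08.
Payments saved = 59 − 29 = 30.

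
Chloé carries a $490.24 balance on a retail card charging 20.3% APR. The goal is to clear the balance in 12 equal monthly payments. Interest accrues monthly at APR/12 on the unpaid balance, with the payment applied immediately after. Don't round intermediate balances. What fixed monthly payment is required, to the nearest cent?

Monthly rate r = 20.3%/12 = 1.69167% = 0.0169167.
Level-payment amortization: P = B₀·r / (1 − (1+r)^(−n)) = 490.24·0.0169167 / (1 − 1.01692^(−12)).
Denominator 1 − (1+r)^(−12) = 0.182334606.
P = 8.29323 / 0.182334606 ≈ 45.48.

$45.48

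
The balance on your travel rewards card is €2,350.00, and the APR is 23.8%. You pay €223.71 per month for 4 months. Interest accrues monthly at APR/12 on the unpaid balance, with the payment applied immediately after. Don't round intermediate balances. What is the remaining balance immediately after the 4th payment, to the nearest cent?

€1,620.24

Monthly rate r = 23.8%/12 = 1.98333% = 0.0198333.
Each month: B ← B·(1+r) − €223.71.
Month 1: interest €46.61; balance after payment €2,172.90.
Month 2: interest €43.10; balance after payment €1,992.28.
Month 3: interest €39.51; balance after payment €1,808.09.
Month 4: interest €35.86; balance after payment €1,620.24.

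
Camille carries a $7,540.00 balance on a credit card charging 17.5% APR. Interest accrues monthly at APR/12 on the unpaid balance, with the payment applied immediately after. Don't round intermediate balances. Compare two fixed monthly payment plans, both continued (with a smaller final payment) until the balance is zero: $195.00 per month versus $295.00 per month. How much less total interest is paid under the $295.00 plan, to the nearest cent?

$1,673.93

Monthly rate r = 17.5%/12 = 1.45833% = 0.0145833.
At $195.00/mo: n = ⌈−ln(1 − rB₀/P)/ln(1+r)⌉ = 58 payments (last $62.41); total interest = total paid − $7,540.00 = $3,637.41.
At $295.00/mo: 33 payments (last $63.48); total interest $1,963.48.
Interest saved = $3,637.41 − $1,963.48 = $1,673.93.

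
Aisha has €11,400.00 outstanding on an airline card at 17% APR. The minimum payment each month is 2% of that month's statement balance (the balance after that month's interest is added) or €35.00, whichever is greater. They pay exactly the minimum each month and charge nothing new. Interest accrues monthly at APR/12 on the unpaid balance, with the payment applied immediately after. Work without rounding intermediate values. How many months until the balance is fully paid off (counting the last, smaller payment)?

393 months

Monthly rate r = 17%/12 = 1.41667% = 0.0141667.
While 2% of the post-interest balance exceeds €35.00, each month B ← (B·(1+r))·(1 − 0.02), i.e. B shrinks by the factor (1+r)·0.98 = 0.99388.
This holds for months 1–308. Entering month 309 the balance is €1,722.70; 2% of the post-interest balance is now below €35.00, so the flat €35.00 minimum applies from here.
From month 309 a fixed €35.00 at rate r clears €1,722.70 in 85 more payments. Total: 308 + 85 = 393 months.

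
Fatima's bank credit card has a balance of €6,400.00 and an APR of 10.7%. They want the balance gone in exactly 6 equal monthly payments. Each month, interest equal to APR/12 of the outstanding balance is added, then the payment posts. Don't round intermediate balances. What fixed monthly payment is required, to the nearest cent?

€1,100.20

Monthly rate r = 10.7%/12 = 0.891667% = 0.00891667.
Level-payment amortization: P = B₀·r / (1 − (1+r)^(−n)) = 6400.00·0.00891667 / (1 − 1.00892^(−6)).
Denominator 1 − (1+r)^(−6) = 0.0518692721.
P = 57.0667 / 0.0518692721 ≈ 1100.20.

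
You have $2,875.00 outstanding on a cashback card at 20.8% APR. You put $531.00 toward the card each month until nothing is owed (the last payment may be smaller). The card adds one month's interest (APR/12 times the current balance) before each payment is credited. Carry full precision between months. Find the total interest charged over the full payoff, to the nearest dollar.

Monthly rate r = 20.8%/12 = 1.73333% = 0.0173333.
Payoff takes n = ⌈−ln(1 − rB₀/P)/ln(1+r)⌉ = ⌈5.735⌉ = 6 payments; the last is $390.97.
Total paid = 5·$531.00 + $390.97 = $3,045.97.
Total interest = total paid − principal = $3,045.97 − $2,875.00 = $170.97.

$171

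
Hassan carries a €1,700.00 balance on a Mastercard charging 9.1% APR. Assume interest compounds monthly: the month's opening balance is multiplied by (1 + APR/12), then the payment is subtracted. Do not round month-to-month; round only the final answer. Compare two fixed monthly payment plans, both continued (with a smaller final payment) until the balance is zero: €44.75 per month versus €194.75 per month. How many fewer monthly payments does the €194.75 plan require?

Monthly rate r = 9.1%/12 = 0.758333% = 0.00758333.
At €44.75/mo: n = ⌈−ln(1 − rB₀/P)/ln(1+r)⌉ = 45 payments (last €43.75); total interest = total paid − €1,700.00 = €312.75.
At €194.75/mo: 10 payments (last €12.84); total interest €65.59.
Payments saved = 45 − 10 = 35.

35 fewer payments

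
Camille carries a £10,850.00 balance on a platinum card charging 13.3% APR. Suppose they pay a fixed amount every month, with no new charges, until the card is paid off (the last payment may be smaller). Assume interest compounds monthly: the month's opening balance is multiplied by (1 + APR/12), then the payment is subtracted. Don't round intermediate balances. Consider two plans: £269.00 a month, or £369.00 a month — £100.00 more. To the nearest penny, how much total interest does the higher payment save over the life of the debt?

Monthly rate r = 13.3%/12 = 1.10833% = 0.0110833.
At £269.00/mo: n = ⌈−ln(1 − rB₀/P)/ln(1+r)⌉ = 54 payments (last £202.52); total interest = total paid − £10,850.00 = £3,609.52.
At £369.00/mo: 36 payments (last £287.66); total interest £2,352.66.
Interest saved = £3,609.52 − £2,352.66 = £1,256.86.

£1,256.86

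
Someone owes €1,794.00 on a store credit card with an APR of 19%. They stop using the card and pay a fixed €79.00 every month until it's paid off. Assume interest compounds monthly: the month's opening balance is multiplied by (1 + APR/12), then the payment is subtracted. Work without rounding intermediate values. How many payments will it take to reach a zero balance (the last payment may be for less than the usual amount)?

Monthly rate r = 19%/12 = 1.58333% = 0.0158333.
Recurrence: B ← B·(1+r) − €79.00.
Month 1: interest €28.41; balance after payment €1,743.40.
Month 2: interest €27.60; balance after payment €1,692.01.
Closed form: n = −ln(1 − rB₀/P)/ln(1+r) = −ln(0.64044)/ln(1.01583) ≈ 28.365, so the balance reaches zero during payment 29.

29 payments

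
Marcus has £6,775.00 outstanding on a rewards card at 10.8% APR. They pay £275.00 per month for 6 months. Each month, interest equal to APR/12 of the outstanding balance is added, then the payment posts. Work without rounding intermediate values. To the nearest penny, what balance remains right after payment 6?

£5,461.61

Monthly rate r = 10.8%/12 = 0.9% = 0.009.
Each month: B ← B·(1+r) − £275.00.
Month 1: interest £60.98; balance after payment £6,560.98.
Month 2: interest £59.05; balance after payment £6,345.02.
Month 3: interest £57.11; balance after payment £6,127.13.
Month 4: interest £55.14; balance after payment £5,907.27.
Month 5: interest £53.17; balance after payment £5,685.44.
Month 6: interest £51.17; balance after payment £5,461.61.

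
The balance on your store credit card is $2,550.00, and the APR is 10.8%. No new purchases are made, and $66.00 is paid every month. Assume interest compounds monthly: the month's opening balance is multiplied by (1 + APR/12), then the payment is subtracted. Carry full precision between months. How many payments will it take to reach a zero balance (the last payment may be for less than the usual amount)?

48 payments

Monthly rate r = 10.8%/12 = 0.9% = 0.009.
Recurrence: B ← B·(1+r) − $66.00.
Month 1: interest $22.95; balance after payment $2,506.95.
Month 2: interest $22.56; balance after payment $2,463.51.
Closed form: n = −ln(1 − rB₀/P)/ln(1+r) = −ln(0.65227)/ln(1.009) ≈ 47.690, so the balance reaches zero during payment 48.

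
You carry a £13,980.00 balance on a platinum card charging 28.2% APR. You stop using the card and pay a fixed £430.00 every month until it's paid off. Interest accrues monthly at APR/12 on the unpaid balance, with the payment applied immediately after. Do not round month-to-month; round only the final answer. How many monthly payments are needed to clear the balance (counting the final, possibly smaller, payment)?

63 payments

Monthly rate r = 28.2%/12 = 2.35% = 0.0235.
Recurrence: B ← B·(1+r) − £430.00.
Month 1: interest £328.53; balance after payment £13,878.53.
Month 2: interest £326.15; balance after payment £13,774.68.
Closed form: n = −ln(1 − rB₀/P)/ln(1+r) = −ln(0.23598)/ln(1.0235) ≈ 62.167, so the balance reaches zero during payment 63.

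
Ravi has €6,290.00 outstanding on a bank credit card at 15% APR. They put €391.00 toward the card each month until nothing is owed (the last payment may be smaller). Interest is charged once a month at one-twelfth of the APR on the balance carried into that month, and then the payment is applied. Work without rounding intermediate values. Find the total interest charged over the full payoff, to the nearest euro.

€776

Monthly rate r = 15%/12 = 1.25% = 0.0125.
Payoff takes n = ⌈−ln(1 − rB₀/P)/ln(1+r)⌉ = ⌈18.072⌉ = 19 payments; the last is €28.42.
Total paid = 18·€391.00 + €28.42 = €7,066.42.
Total interest = total paid − principal = €7,066.42 − €6,290.00 = €776.42.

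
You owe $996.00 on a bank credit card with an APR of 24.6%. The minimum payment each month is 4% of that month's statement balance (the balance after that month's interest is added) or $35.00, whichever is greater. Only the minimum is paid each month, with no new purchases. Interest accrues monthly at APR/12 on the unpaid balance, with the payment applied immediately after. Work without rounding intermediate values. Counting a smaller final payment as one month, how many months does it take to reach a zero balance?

Monthly rate r = 24.6%/12 = 2.05% = 0.0205.
While 4% of the post-interest balance exceeds $35.00, each month B ← (B·(1+r))·(1 − 0.04), i.e. B shrinks by the factor (1+r)·0.96 = 0.97968.
This holds for months 1–8. Entering month 9 the balance is $845.15; 4% of the post-interest balance is now below $35.00, so the flat $35.00 minimum applies from here.
From month 9 a fixed $35.00 at rate r clears $845.15 in 34 more payments. Total: 8 + 34 = 42 months.

42 months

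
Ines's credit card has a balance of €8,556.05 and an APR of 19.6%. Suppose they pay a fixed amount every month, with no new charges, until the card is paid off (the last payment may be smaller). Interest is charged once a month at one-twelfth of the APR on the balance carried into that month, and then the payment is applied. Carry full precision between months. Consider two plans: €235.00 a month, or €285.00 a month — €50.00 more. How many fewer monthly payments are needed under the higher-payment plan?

14 fewer payments

Monthly rate r = 19.6%/12 = 1.63333% = 0.0163333.
At €235.00/mo: n = ⌈−ln(1 − rB₀/P)/ln(1+r)⌉ = 56 payments (last €174.31); total interest = total paid − €8,556.05 = €4,543.26.
At €285.00/mo: 42 payments (last €172.38); total interest €3,301.33.
Payments saved = 56 − 42 = 14.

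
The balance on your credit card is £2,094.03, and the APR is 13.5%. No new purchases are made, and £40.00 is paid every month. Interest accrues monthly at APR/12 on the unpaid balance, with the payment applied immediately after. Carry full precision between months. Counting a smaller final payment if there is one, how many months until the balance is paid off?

80 months

Monthly rate r = 13.5%/12 = 1.125% = 0.01125.
Recurrence: B ← B·(1+r) − £40.00.
Month 1: interest £23.56; balance after payment £2,077.59.
Month 2: interest £23.37; balance after payment £2,060.96.
Closed form: n = −ln(1 − rB₀/P)/ln(1+r) = −ln(0.41105)/ln(1.01125) ≈ 79.469, so the balance reaches zero during payment 80.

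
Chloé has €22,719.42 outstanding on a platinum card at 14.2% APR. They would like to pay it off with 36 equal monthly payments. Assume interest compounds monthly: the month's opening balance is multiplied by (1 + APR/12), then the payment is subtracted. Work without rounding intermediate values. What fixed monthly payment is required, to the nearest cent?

€778.70

Monthly rate r = 14.2%/12 = 1.18333% = 0.0118333.
Level-payment amortization: P = B₀·r / (1 − (1+r)^(−n)) = 22719.42·0.0118333 / (1 − 1.01183^(−36)).
Denominator 1 − (1+r)^(−36) = 0.345248307.
P = 268.846 / 0.345248307 ≈ 778.70.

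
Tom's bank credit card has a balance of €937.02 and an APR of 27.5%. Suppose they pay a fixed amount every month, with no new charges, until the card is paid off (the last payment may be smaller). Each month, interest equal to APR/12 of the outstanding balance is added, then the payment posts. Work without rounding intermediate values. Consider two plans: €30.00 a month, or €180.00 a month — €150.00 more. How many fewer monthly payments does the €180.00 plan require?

50 fewer payments

Monthly rate r = 27.5%/12 = 2.29167% = 0.0229167.
At €30.00/mo: n = ⌈−ln(1 − rB₀/P)/ln(1+r)⌉ = 56 payments (last €15.72); total interest = total paid − €937.02 = €728.70.
At €180.00/mo: 6 payments (last €109.67); total interest €72.65.
Payments saved = 56 − 6 = 50.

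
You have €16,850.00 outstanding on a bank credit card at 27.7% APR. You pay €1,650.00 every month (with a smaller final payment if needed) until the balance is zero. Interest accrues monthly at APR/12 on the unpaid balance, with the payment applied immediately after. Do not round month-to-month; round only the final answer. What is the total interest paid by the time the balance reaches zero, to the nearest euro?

Monthly rate r = 27.7%/12 = 2.30833% = 0.0230833.
Payoff takes n = ⌈−ln(1 − rB₀/P)/ln(1+r)⌉ = ⌈11.780⌉ = 12 payments; the last is €1,290.45.
Total paid = 11·€1,650.00 + €1,290.45 = €19,440.45.
Total interest = total paid − principal = €19,440.45 − €16,850.00 = €2,590.45.

€2,590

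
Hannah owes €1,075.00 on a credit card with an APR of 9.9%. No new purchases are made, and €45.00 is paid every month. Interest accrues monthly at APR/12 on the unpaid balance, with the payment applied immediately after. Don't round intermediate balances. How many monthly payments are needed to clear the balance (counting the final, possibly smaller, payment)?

Monthly rate r = 9.9%/12 = 0.825% = 0.00825.
Recurrence: B ← B·(1+r) − €45.00.
Month 1: interest €8.87; balance after payment €1,038.87.
Month 2: interest €8.57; balance after payment €1,002.44.
Closed form: n = −ln(1 − rB₀/P)/ln(1+r) = −ln(0.80292)/ln(1.00825) ≈ 26.716, so the balance reaches zero during payment 27.

27 months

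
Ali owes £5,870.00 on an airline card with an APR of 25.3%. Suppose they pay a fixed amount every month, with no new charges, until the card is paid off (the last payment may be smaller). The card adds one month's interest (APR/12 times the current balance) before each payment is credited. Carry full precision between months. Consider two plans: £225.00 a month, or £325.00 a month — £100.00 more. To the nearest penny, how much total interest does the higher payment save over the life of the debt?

£1,146.11

Monthly rate r = 25.3%/12 = 2.10833% = 0.0210833.
At £225.00/mo: n = ⌈−ln(1 − rB₀/P)/ln(1+r)⌉ = 39 payments (last £62.59); total interest = total paid − £5,870.00 = £2,742.59.
At £325.00/mo: 23 payments (last £316.48); total interest £1,596.48.
Interest saved = £2,742.59 − £1,596.48 = £1,146.11.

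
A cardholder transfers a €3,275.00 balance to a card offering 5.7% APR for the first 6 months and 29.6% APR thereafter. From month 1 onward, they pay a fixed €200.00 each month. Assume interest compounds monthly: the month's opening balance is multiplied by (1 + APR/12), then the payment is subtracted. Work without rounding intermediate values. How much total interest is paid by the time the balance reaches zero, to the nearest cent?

€461.46

Promo months 1–6 at r₀ = 5.7%/12 = 0.00475; months 7+ at r₁ = 29.6%/12 = 0.0246667.
After month 6: iterate B ← B·(1+r₀) − €200.00 for 6 months → €2,155.11.
Then at r₁ with €200.00/mo: n₂ = −ln(1 − r₁·B/P)/ln(1+r₁) ≈ 12.68 → 13 more payments.
Total paid = 18·€200.00 + €136.46 = €3,736.46; interest = €3,736.46 − €3,275.00 = €461.46.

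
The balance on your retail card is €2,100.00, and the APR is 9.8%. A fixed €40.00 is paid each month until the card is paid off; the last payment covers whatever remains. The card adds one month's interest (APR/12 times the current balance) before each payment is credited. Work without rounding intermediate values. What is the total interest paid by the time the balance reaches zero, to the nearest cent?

Monthly rate r = 9.8%/12 = 0.816667% = 0.00816667.
Payoff takes n = ⌈−ln(1 − rB₀/P)/ln(1+r)⌉ = ⌈68.842⌉ = 69 payments; the last is €33.71.
Total paid = 68·€40.00 + €33.71 = €2,753.71.
Total interest = total paid − principal = €2,753.71 − €2,100.00 = €653.71.

€653.71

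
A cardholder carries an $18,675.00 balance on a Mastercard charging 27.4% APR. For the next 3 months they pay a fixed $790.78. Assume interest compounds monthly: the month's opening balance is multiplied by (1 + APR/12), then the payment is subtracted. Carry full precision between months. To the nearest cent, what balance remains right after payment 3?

Monthly rate r = 27.4%/12 = 2.28333% = 0.0228333.
Each month: B ← B·(1+r) − $790.78.
Month 1: interest $426.41; balance after payment $18,310.63.
Month 2: interest $418.09; balance after payment $17,937.95.
Month 3: interest $409.58; balance after payment $17,556.75.

$17,556.75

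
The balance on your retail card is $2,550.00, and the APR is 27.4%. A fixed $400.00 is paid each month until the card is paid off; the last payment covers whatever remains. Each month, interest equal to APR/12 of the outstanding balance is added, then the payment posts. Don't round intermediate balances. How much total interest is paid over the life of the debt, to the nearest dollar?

Monthly rate r = 27.4%/12 = 2.28333% = 0.0228333.
Payoff takes n = ⌈−ln(1 − rB₀/P)/ln(1+r)⌉ = ⌈6.968⌉ = 7 payments; the last is $387.31.
Total paid = 6·$400.00 + $387.31 = $2,787.31.
Total interest = total paid − principal = $2,787.31 − $2,550.00 = $237.31.

$237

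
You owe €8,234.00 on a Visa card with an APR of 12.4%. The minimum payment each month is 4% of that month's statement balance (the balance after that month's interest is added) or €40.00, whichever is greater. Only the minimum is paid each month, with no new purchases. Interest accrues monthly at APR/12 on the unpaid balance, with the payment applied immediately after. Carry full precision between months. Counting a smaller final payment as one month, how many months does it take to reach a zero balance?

Monthly rate r = 12.4%/12 = 1.03333% = 0.0103333.
While 4% of the post-interest balance exceeds €40.00, each month B ← (B·(1+r))·(1 − 0.04), i.e. B shrinks by the factor (1+r)·0.96 = 0.96992.
This holds for months 1–70. Entering month 71 the balance is €970.79; 4% of the post-interest balance is now below €40.00, so the flat €40.00 minimum applies from here.
From month 71 a fixed €40.00 at rate r clears €970.79 in 29 more payments. Total: 70 + 29 = 99 months.

99 months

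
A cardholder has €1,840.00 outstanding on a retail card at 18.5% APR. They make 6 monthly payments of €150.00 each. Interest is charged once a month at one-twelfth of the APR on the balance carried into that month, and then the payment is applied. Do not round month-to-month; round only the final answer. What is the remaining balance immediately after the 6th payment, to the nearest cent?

Monthly rate r = 18.5%/12 = 1.54167% = 0.0154167.
Each month: B ← B·(1+r) − €150.00.
Month 1: interest €28.37; balance after payment €1,718.37.
Month 2: interest €26.49; balance after payment €1,594.86.
Month 3: interest €24.59; balance after payment €1,469.45.
Month 4: interest €22.65; balance after payment €1,342.10.
Month 5: interest €20.69; balance after payment €1,212.79.
Month 6: interest €18.70; balance after payment €1,081.49.

€1,081.49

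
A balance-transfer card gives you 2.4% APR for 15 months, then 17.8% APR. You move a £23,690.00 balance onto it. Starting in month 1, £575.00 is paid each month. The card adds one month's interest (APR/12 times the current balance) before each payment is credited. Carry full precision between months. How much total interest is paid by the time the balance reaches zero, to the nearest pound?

£5,150

Promo months 1–15 at r₀ = 2.4%/12 = 0.002; months 16+ at r₁ = 17.8%/12 = 0.0148333.
After month 15: iterate B ← B·(1+r₀) − £575.00 for 15 months → £15,663.93.
Then at r₁ with £575.00/mo: n₂ = −ln(1 − r₁·B/P)/ln(1+r₁) ≈ 35.16 → 36 more payments.
Total paid = 50·£575.00 + £90.45 = £28,840.45; interest = £28,840.45 − £23,690.00 = £5,150.45.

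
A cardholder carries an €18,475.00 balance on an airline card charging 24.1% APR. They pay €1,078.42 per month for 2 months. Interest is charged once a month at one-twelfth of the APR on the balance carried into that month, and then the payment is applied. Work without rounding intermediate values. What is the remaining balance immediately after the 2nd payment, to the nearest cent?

€17,046.03

Monthly rate r = 24.1%/12 = 2.00833% = 0.0200833.
Each month: B ← B·(1+r) − €1,078.42.
Month 1: interest €371.04; balance after payment €17,767.62.
Month 2: interest €356.83; balance after payment €17,046.03.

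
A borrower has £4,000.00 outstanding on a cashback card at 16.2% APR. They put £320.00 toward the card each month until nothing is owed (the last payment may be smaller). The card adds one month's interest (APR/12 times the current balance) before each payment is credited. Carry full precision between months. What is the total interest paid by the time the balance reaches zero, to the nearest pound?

Monthly rate r = 16.2%/12 = 1.35% = 0.0135.
Payoff takes n = ⌈−ln(1 − rB₀/P)/ln(1+r)⌉ = ⌈13.783⌉ = 14 payments; the last is £250.90.
Total paid = 13·£320.00 + £250.90 = £4,410.90.
Total interest = total paid − principal = £4,410.90 − £4,000.00 = £410.90.

£411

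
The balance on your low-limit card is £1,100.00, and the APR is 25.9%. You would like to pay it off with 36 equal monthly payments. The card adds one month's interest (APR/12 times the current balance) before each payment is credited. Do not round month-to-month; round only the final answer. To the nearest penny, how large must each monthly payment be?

£44.26

Monthly rate r = 25.9%/12 = 2.15833% = 0.0215833.
Level-payment amortization: P = B₀·r / (1 − (1+r)^(−n)) = 1100.00·0.0215833 / (1 − 1.02158^(−36)).
Denominator 1 − (1+r)^(−36) = 0.536400204.
P = 23.7417 / 0.536400204 ≈ 44.26.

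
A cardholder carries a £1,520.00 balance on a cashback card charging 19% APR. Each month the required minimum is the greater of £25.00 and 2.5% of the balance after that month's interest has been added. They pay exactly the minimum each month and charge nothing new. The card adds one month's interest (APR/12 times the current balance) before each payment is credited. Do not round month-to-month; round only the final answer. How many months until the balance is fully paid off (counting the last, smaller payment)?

108 months

Monthly rate r = 19%/12 = 1.58333% = 0.0158333.
While 2.5% of the post-interest balance exceeds £25.00, each month B ← (B·(1+r))·(1 − 0.025), i.e. B shrinks by the factor (1+r)·0.975 = 0.99044.
This holds for months 1–46. Entering month 47 the balance is £976.99; 2.5% of the post-interest balance is now below £25.00, so the flat £25.00 minimum applies from here.
From month 47 a fixed £25.00 at rate r clears £976.99 in 62 more payments. Total: 46 + 62 = 108 months.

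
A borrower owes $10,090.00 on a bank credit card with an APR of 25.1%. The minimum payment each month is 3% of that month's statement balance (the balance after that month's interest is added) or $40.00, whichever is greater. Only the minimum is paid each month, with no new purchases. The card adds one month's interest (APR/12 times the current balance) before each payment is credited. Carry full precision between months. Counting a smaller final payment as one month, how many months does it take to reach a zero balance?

266 months

Monthly rate r = 25.1%/12 = 2.09167% = 0.0209167.
While 3% of the post-interest balance exceeds $40.00, each month B ← (B·(1+r))·(1 − 0.03), i.e. B shrinks by the factor (1+r)·0.97 = 0.99029.
This holds for months 1–210. Entering month 211 the balance is $1,299.92; 3% of the post-interest balance is now below $40.00, so the flat $40.00 minimum applies from here.
From month 211 a fixed $40.00 at rate r clears $1,299.92 in 56 more payments. Total: 210 + 56 = 266 months.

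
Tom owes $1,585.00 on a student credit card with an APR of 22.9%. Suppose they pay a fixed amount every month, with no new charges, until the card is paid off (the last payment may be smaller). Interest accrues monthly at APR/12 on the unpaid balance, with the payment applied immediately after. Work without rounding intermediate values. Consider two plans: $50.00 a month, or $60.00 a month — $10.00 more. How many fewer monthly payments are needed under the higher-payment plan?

Monthly rate r = 22.9%/12 = 1.90833% = 0.0190833.
At $50.00/mo: n = ⌈−ln(1 − rB₀/P)/ln(1+r)⌉ = 50 payments (last $6.53); total interest = total paid − $1,585.00 = $871.53.
At $60.00/mo: 38 payments (last $6.36); total interest $641.36.
Payments saved = 50 − 38 = 12.

12 fewer payments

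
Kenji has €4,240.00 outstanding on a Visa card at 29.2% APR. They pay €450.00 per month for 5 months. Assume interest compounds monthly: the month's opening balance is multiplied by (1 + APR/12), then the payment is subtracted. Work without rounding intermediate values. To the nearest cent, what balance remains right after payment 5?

Monthly rate r = 29.2%/12 = 2.43333% = 0.0243333.
Each month: B ← B·(1+r) − €450.00.
Month 1: interest €103.17; balance after payment €3,893.17.
Month 2: interest €94.73; balance after payment €3,537.91.
Month 3: interest €86.09; balance after payment €3,174.00.
Month 4: interest €77.23; balance after payment €2,801.23.
Month 5: interest €68.16; balance after payment €2,419.39.

€2,419.39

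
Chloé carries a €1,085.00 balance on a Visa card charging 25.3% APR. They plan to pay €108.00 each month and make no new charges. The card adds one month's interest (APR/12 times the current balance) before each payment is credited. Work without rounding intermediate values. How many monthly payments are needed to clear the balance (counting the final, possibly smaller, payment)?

Monthly rate r = 25.3%/12 = 2.10833% = 0.0210833.
Recurrence: B ← B·(1+r) − €108.00.
Month 1: interest €22.88; balance after payment €999.88.
Month 2: interest €21.08; balance after payment €912.96.
Closed form: n = −ln(1 − rB₀/P)/ln(1+r) = −ln(0.78819)/ln(1.02108) ≈ 11.408, so the balance reaches zero during payment 12.

12 payments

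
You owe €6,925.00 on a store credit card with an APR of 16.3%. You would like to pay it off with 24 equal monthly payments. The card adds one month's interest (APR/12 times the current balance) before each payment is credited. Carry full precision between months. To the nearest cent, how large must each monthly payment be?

€340.06

Monthly rate r = 16.3%/12 = 1.35833% = 0.0135833.
Level-payment amortization: P = B₀·r / (1 − (1+r)^(−n)) = 6925.00·0.0135833 / (1 − 1.01358^(−24)).
Denominator 1 − (1+r)^(−24) = 0.276609263.
P = 94.0646 / 0.276609263 ≈ 340.06.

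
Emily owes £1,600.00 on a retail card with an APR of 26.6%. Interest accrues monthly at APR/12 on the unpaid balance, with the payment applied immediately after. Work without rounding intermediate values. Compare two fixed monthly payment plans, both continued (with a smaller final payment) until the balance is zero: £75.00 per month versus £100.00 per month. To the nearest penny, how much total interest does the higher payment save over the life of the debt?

£192.91

Monthly rate r = 26.6%/12 = 2.21667% = 0.0221667.
At £75.00/mo: n = ⌈−ln(1 − rB₀/P)/ln(1+r)⌉ = 30 payments (last £15.64); total interest = total paid − £1,600.00 = £590.64.
At £100.00/mo: 20 payments (last £97.73); total interest £397.73.
Interest saved = £590.64 − £397.73 = £192.91.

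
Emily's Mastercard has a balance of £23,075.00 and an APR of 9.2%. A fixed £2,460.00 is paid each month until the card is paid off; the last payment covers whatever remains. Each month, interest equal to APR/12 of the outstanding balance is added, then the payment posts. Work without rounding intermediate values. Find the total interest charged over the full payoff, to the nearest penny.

Monthly rate r = 9.2%/12 = 0.766667% = 0.00766667.
Payoff takes n = ⌈−ln(1 − rB₀/P)/ln(1+r)⌉ = ⌈9.772⌉ = 10 payments; the last is £1,900.10.
Total paid = 9·£2,460.00 + £1,900.10 = £24,040.10.
Total interest = total paid − principal = £24,040.10 − £23,075.00 = £965.10.

£965.10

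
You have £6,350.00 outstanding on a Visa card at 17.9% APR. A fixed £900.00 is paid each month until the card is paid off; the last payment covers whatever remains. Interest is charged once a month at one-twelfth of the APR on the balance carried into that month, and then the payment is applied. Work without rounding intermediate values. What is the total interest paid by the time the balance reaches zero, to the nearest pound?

Monthly rate r = 17.9%/12 = 1.49167% = 0.0149167.
Payoff takes n = ⌈−ln(1 − rB₀/P)/ln(1+r)⌉ = ⌈7.511⌉ = 8 payments; the last is £461.20.
Total paid = 7·£900.00 + £461.20 = £6,761.20.
Total interest = total paid − principal = £6,761.20 − £6,350.00 = £411.20.

£411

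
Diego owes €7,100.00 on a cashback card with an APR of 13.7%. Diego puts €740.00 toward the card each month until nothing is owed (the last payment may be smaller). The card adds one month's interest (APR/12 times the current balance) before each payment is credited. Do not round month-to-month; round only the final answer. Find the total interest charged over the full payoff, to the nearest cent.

€463.38

Monthly rate r = 13.7%/12 = 1.14167% = 0.0114167.
Payoff takes n = ⌈−ln(1 − rB₀/P)/ln(1+r)⌉ = ⌈10.220⌉ = 11 payments; the last is €163.38.
Total paid = 10·€740.00 + €163.38 = €7,563.38.
Total interest = total paid − principal = €7,563.38 − €7,100.00 = €463.38.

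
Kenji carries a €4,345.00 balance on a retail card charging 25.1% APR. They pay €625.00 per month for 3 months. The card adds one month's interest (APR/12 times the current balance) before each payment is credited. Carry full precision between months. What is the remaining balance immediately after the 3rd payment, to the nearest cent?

€2,708.90

Monthly rate r = 25.1%/12 = 2.09167% = 0.0209167.
Each month: B ← B·(1+r) − €625.00.
Month 1: interest €90.88; balance after payment €3,810.88.
Month 2: interest €79.71; balance after payment €3,265.59.
Month 3: interest €68.31; balance after payment €2,708.90.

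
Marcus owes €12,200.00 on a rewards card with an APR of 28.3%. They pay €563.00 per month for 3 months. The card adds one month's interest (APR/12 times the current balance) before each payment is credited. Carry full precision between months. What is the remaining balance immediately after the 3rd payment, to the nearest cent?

€11,354.52

Monthly rate r = 28.3%/12 = 2.35833% = 0.0235833.
Each month: B ← B·(1+r) − €563.00.
Month 1: interest €287.72; balance after payment €11,924.72.
Month 2: interest €281.22; balance after payment €11,642.94.
Month 3: interest €274.58; balance after payment €11,354.52.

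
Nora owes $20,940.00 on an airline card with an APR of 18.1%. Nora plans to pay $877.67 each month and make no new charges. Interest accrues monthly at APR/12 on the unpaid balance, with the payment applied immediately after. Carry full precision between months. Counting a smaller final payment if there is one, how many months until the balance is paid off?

Monthly rate r = 18.1%/12 = 1.50833% = 0.0150833.
Recurrence: B ← B·(1+r) − $877.67.
Month 1: interest $315.85; balance after payment $20,378.18.
Month 2: interest $307.37; balance after payment $19,807.88.
Closed form: n = −ln(1 − rB₀/P)/ln(1+r) = −ln(0.64013)/ln(1.01508) ≈ 29.797, so the balance reaches zero during payment 30.

30 months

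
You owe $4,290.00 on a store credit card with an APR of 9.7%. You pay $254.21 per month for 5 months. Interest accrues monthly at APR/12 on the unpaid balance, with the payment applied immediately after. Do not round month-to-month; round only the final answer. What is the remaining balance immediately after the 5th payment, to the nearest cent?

Monthly rate r = 9.7%/12 = 0.808333% = 0.00808333.
Each month: B ← B·(1+r) − $254.21.
Month 1: interest $34.68; balance after payment $4,070.47.
Month 2: interest $32.90; balance after payment $3,849.16.
Month 3: interest $31.11; balance after payment $3,626.06.
Month 4: interest $29.31; balance after payment $3,401.17.
Month 5: interest $27.49; balance after payment $3,174.45.

$3,174.45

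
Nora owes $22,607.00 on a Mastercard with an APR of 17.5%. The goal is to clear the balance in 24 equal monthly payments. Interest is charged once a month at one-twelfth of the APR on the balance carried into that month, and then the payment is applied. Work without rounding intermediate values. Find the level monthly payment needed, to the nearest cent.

$1,123.18

Monthly rate r = 17.5%/12 = 1.45833% = 0.0145833.
Level-payment amortization: P = B₀·r / (1 − (1+r)^(−n)) = 22607.00·0.0145833 / (1 − 1.01458^(−24)).
Denominator 1 − (1+r)^(−24) = 0.29352853.
P = 329.685 / 0.29352853 ≈ 1123.18.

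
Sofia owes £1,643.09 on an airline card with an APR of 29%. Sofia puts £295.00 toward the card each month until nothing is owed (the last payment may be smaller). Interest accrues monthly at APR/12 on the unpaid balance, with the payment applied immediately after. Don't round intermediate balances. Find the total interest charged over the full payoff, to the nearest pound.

£143

Monthly rate r = 29%/12 = 2.41667% = 0.0241667.
Payoff takes n = ⌈−ln(1 − rB₀/P)/ln(1+r)⌉ = ⌈6.054⌉ = 7 payments; the last is £16.14.
Total paid = 6·£295.00 + £16.14 = £1,786.14.
Total interest = total paid − principal = £1,786.14 − £1,643.09 = £143.05.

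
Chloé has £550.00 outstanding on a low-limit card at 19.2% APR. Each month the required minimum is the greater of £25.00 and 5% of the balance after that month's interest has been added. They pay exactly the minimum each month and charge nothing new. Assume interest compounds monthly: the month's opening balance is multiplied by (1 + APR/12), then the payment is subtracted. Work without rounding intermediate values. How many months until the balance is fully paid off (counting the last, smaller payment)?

Monthly rate r = 19.2%/12 = 1.6% = 0.016.
While 5% of the post-interest balance exceeds £25.00, each month B ← (B·(1+r))·(1 − 0.05), i.e. B shrinks by the factor (1+r)·0.95 = 0.9652.
This holds for months 1–4. Entering month 5 the balance is £477.34; 5% of the post-interest balance is now below £25.00, so the flat £25.00 minimum applies from here.
From month 5 a fixed £25.00 at rate r clears £477.34 in 23 more payments. Total: 4 + 23 = 27 months.

27 months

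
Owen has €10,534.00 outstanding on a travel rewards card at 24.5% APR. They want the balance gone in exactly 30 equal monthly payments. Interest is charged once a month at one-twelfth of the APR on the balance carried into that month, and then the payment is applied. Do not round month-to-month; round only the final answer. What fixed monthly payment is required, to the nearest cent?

Monthly rate r = 24.5%/12 = 2.04167% = 0.0204167.
Level-payment amortization: P = B₀·r / (1 − (1+r)^(−n)) = 10534.00·0.0204167 / (1 − 1.02042^(−30)).
Denominator 1 − (1+r)^(−30) = 0.454652034.
P = 215.069 / 0.454652034 ≈ 473.04.

€473.04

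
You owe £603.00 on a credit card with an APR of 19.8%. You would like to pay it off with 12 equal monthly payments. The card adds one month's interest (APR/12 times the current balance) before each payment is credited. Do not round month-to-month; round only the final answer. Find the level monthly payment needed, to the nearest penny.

£55.80

Monthly rate r = 19.8%/12 = 1.65% = 0.0165.
Level-payment amortization: P = B₀·r / (1 − (1+r)^(−n)) = 603.00·0.0165 / (1 − 1.0165^(−12)).
Denominator 1 − (1+r)^(−12) = 0.178303562.
P = 9.9495 / 0.178303562 ≈ 55.80.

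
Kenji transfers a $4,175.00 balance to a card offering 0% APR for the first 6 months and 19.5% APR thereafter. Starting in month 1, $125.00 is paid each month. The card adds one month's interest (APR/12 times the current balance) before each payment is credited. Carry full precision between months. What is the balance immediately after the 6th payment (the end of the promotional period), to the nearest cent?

$3,425.00

Promo months 1–6 at r₀ = 0%/12 = 0; months 7+ at r₁ = 19.5%/12 = 0.01625.
After month 6 (no interest yet): B = $4,175.00 − 6·$125.00 = $3,425.00.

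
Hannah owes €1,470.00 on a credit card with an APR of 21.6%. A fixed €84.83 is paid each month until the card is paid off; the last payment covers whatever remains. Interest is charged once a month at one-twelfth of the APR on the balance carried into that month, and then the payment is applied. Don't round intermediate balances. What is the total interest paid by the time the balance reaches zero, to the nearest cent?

Monthly rate r = 21.6%/12 = 1.8% = 0.018.
Payoff takes n = ⌈−ln(1 − rB₀/P)/ln(1+r)⌉ = ⌈20.956⌉ = 21 payments; the last is €81.10.
Total paid = 20·€84.83 + €81.10 = €1,777.70.
Total interest = total paid − principal = €1,777.70 − €1,470.00 = €307.70.

€307.70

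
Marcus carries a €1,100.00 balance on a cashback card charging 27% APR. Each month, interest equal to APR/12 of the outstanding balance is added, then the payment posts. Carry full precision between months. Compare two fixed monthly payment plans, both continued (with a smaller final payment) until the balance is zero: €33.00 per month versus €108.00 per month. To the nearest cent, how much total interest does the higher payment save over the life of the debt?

Monthly rate r = 27%/12 = 2.25% = 0.0225.
At €33.00/mo: n = ⌈−ln(1 − rB₀/P)/ln(1+r)⌉ = 63 payments (last €10.10); total interest = total paid − €1,100.00 = €956.10.
At €108.00/mo: 12 payments (last €75.62); total interest €163.62.
Interest saved = €956.10 − €163.62 = €792.48.

€792.48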